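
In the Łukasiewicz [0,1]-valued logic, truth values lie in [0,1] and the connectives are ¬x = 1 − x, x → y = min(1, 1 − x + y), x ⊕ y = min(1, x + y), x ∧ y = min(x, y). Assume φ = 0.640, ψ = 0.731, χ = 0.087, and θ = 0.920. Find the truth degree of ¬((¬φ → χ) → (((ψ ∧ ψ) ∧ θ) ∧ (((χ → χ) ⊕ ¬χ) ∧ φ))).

¬φ = 1 − 0.640 = 0.360
¬φ → χ = min(1, 1 − 0.360 + 0.087) = min(1, 0.727) = 0.727
ψ ∧ ψ = min(0.731, 0.731) = 0.731
(ψ ∧ ψ) ∧ θ = min(0.731, 0.920) = 0.731
χ → χ = min(1, 1 − 0.087 + 0.087) = min(1, 1.000) = 1.000
¬χ = 1 − 0.087 = 0.913
(χ → χ) ⊕ ¬χ = min(1, 1.000 + 0.913) = min(1, 1.913) = 1.000
((χ → χ) ⊕ ¬χ) ∧ φ = min(1.000, 0.640) = 0.640
((ψ ∧ ψ) ∧ θ) ∧ (((χ → χ) ⊕ ¬χ) ∧ φ) = min(0.731, 0.640) = 0.640
(¬φ → χ) → (((ψ ∧ ψ) ∧ θ) ∧ (((χ → χ) ⊕ ¬χ) ∧ φ)) = min(1, 1 − 0.727 + 0.640) = min(1, 0.913) = 0.913
¬((¬φ → χ) → (((ψ ∧ ψ) ∧ θ) ∧ (((χ → χ) ⊕ ¬χ) ∧ φ))) = 1 − 0.913 = 0.087

0.087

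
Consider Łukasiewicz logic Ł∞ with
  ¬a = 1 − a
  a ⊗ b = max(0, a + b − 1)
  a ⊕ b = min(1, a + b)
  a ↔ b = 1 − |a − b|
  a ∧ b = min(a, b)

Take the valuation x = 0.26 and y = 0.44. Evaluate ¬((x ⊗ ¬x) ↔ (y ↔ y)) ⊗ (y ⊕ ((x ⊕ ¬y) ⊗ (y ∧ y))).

¬x = 1 − 0.26 = 0.74
x ⊗ ¬x = max(0, 0.26 + 0.74 − 1) = max(0, 0.00) = 0.00
y ↔ y = 1 − |0.44 − 0.44| = 1 − 0.00 = 1.00
(x ⊗ ¬x) ↔ (y ↔ y) = 1 − |0.00 − 1.00| = 1 − 1.00 = 0.00
¬((x ⊗ ¬x) ↔ (y ↔ y)) = 1 − 0.00 = 1.00
¬y = 1 − 0.44 = 0.56
x ⊕ ¬y = min(1, 0.26 + 0.56) = min(1, 0.82) = 0.82
y ∧ y = min(0.44, 0.44) = 0.44
(x ⊕ ¬y) ⊗ (y ∧ y) = max(0, 0.82 + 0.44 − 1) = max(0, 0.26) = 0.26
y ⊕ ((x ⊕ ¬y) ⊗ (y ∧ y)) = min(1, 0.44 + 0.26) = min(1, 0.70) = 0.70
¬((x ⊗ ¬x) ↔ (y ↔ y)) ⊗ (y ⊕ ((x ⊕ ¬y) ⊗ (y ∧ y))) = max(0, 1.00 + 0.70 − 1) = max(0, 0.70) = 0.70

0.70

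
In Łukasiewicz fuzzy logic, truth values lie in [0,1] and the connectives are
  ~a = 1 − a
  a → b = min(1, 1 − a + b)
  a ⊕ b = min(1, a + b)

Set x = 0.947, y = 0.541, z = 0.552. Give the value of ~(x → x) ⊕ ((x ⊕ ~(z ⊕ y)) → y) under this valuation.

x → x = min(1, 1 − 0.947 + 0.947) = min(1, 1.000) = 1.000
~(x → x) = 1 − 1.000 = 0.000
z ⊕ y = min(1, 0.552 + 0.541) = min(1, 1.093) = 1.000
~(z ⊕ y) = 1 − 1.000 = 0.000
x ⊕ ~(z ⊕ y) = min(1, 0.947 + 0.000) = min(1, 0.947) = 0.947
(x ⊕ ~(z ⊕ y)) → y = min(1, 1 − 0.947 + 0.541) = min(1, 0.594) = 0.594
~(x → x) ⊕ ((x ⊕ ~(z ⊕ y)) → y) = min(1, 0.000 + 0.594) = min(1, 0.594) = 0.594

0.594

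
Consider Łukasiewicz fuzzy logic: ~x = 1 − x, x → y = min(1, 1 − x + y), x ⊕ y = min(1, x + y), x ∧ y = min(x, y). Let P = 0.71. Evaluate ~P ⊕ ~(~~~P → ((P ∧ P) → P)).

0.29

~P = 1 − 0.71 = 0.29
~~P = 1 − 0.29 = 0.71
~~~P = 1 − 0.71 = 0.29
P ∧ P = min(0.71, 0.71) = 0.71
(P ∧ P) → P = min(1, 1 − 0.71 + 0.71) = min(1, 1.00) = 1.00
~~~P → ((P ∧ P) → P) = min(1, 1 − 0.29 + 1.00) = min(1, 1.71) = 1.00
~(~~~P → ((P ∧ P) → P)) = 1 − 1.00 = 0.00
~P ⊕ ~(~~~P → ((P ∧ P) → P)) = min(1, 0.29 + 0.00) = min(1, 0.29) = 0.29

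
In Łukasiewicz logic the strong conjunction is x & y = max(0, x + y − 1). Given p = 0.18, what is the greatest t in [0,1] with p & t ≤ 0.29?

The residuum of the Łukasiewicz t-norm gives the supremum: min(1, 1 − 0.18 + 0.29).
1 − 0.18 + 0.29 = 1.11, so t = min(1, 1.11) = 1.00.
Check: 0.18 & 1.00 = max(0, 0.18) = 0.18 ≤ 0.29.

1.00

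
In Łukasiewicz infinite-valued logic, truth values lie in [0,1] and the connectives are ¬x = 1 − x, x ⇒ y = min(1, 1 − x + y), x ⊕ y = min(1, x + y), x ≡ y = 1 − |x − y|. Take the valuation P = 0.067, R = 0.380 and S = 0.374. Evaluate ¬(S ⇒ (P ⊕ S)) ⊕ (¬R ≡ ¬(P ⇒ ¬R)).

0.380

P ⊕ S = min(1, 0.067 + 0.374) = min(1, 0.441) = 0.441
S ⇒ (P ⊕ S) = min(1, 1 − 0.374 + 0.441) = min(1, 1.067) = 1.000
¬(S ⇒ (P ⊕ S)) = 1 − 1.000 = 0.000
¬R = 1 − 0.380 = 0.620
P ⇒ ¬R = min(1, 1 − 0.067 + 0.620) = min(1, 1.553) = 1.000
¬(P ⇒ ¬R) = 1 − 1.000 = 0.000
¬R ≡ ¬(P ⇒ ¬R) = 1 − |0.620 − 0.000| = 1 − 0.620 = 0.380
¬(S ⇒ (P ⊕ S)) ⊕ (¬R ≡ ¬(P ⇒ ¬R)) = min(1, 0.000 + 0.380) = min(1, 0.380) = 0.380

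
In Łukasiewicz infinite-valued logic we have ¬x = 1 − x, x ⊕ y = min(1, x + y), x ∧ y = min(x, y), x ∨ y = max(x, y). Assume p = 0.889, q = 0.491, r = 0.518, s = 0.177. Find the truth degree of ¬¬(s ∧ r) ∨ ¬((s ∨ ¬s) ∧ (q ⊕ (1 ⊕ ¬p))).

s ∧ r = min(0.177, 0.518) = 0.177
¬(s ∧ r) = 1 − 0.177 = 0.823
¬¬(s ∧ r) = 1 − 0.823 = 0.177
¬s = 1 − 0.177 = 0.823
s ∨ ¬s = max(0.177, 0.823) = 0.823
¬p = 1 − 0.889 = 0.111
1 ⊕ ¬p = min(1, 1.000 + 0.111) = min(1, 1.111) = 1.000
q ⊕ (1 ⊕ ¬p) = min(1, 0.491 + 1.000) = min(1, 1.491) = 1.000
(s ∨ ¬s) ∧ (q ⊕ (1 ⊕ ¬p)) = min(0.823, 1.000) = 0.823
¬((s ∨ ¬s) ∧ (q ⊕ (1 ⊕ ¬p))) = 1 − 0.823 = 0.177
¬¬(s ∧ r) ∨ ¬((s ∨ ¬s) ∧ (q ⊕ (1 ⊕ ¬p))) = max(0.177, 0.177) = 0.177

0.177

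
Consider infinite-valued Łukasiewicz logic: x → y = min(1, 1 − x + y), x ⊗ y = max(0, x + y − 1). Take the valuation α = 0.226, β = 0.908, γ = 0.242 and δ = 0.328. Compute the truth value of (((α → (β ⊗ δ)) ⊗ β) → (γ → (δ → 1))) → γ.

β ⊗ δ = max(0, 0.908 + 0.328 − 1) = max(0, 0.236) = 0.236
α → (β ⊗ δ) = min(1, 1 − 0.226 + 0.236) = min(1, 1.010) = 1.000
(α → (β ⊗ δ)) ⊗ β = max(0, 1.000 + 0.908 − 1) = max(0, 0.908) = 0.908
δ → 1 = min(1, 1 − 0.328 + 1.000) = min(1, 1.672) = 1.000
γ → (δ → 1) = min(1, 1 − 0.242 + 1.000) = min(1, 1.758) = 1.000
((α → (β ⊗ δ)) ⊗ β) → (γ → (δ → 1)) = min(1, 1 − 0.908 + 1.000) = min(1, 1.092) = 1.000
(((α → (β ⊗ δ)) ⊗ β) → (γ → (δ → 1))) → γ = min(1, 1 − 1.000 + 0.242) = min(1, 0.242) = 0.242

0.242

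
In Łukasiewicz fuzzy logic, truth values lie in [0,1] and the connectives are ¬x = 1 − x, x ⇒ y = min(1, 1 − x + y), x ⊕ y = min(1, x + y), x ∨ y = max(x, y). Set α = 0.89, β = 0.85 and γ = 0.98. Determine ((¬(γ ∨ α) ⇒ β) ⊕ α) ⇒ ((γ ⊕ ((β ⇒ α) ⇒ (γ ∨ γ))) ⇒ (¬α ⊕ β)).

0.96

γ ∨ α = max(0.98, 0.89) = 0.98
¬(γ ∨ α) = 1 − 0.98 = 0.02
¬(γ ∨ α) ⇒ β = min(1, 1 − 0.02 + 0.85) = min(1, 1.83) = 1.00
(¬(γ ∨ α) ⇒ β) ⊕ α = min(1, 1.00 + 0.89) = min(1, 1.89) = 1.00
β ⇒ α = min(1, 1 − 0.85 + 0.89) = min(1, 1.04) = 1.00
γ ∨ γ = max(0.98, 0.98) = 0.98
(β ⇒ α) ⇒ (γ ∨ γ) = min(1, 1 − 1.00 + 0.98) = min(1, 0.98) = 0.98
γ ⊕ ((β ⇒ α) ⇒ (γ ∨ γ)) = min(1, 0.98 + 0.98) = min(1, 1.96) = 1.00
¬α = 1 − 0.89 = 0.11
¬α ⊕ β = min(1, 0.11 + 0.85) = min(1, 0.96) = 0.96
(γ ⊕ ((β ⇒ α) ⇒ (γ ∨ γ))) ⇒ (¬α ⊕ β) = min(1, 1 − 1.00 + 0.96) = min(1, 0.96) = 0.96
((¬(γ ∨ α) ⇒ β) ⊕ α) ⇒ ((γ ⊕ ((β ⇒ α) ⇒ (γ ∨ γ))) ⇒ (¬α ⊕ β)) = min(1, 1 − 1.00 + 0.96) = min(1, 0.96) = 0.96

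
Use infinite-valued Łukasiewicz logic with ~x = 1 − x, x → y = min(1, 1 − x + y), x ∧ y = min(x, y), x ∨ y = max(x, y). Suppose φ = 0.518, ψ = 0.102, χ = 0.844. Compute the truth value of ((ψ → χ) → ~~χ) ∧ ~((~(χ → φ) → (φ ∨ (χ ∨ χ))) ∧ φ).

0.482

ψ → χ = min(1, 1 − 0.102 + 0.844) = min(1, 1.742) = 1.000
~χ = 1 − 0.844 = 0.156
~~χ = 1 − 0.156 = 0.844
(ψ → χ) → ~~χ = min(1, 1 − 1.000 + 0.844) = min(1, 0.844) = 0.844
χ → φ = min(1, 1 − 0.844 + 0.518) = min(1, 0.674) = 0.674
~(χ → φ) = 1 − 0.674 = 0.326
χ ∨ χ = max(0.844, 0.844) = 0.844
φ ∨ (χ ∨ χ) = max(0.518, 0.844) = 0.844
~(χ → φ) → (φ ∨ (χ ∨ χ)) = min(1, 1 − 0.326 + 0.844) = min(1, 1.518) = 1.000
(~(χ → φ) → (φ ∨ (χ ∨ χ))) ∧ φ = min(1.000, 0.518) = 0.518
~((~(χ → φ) → (φ ∨ (χ ∨ χ))) ∧ φ) = 1 − 0.518 = 0.482
((ψ → χ) → ~~χ) ∧ ~((~(χ → φ) → (φ ∨ (χ ∨ χ))) ∧ φ) = min(0.844, 0.482) = 0.482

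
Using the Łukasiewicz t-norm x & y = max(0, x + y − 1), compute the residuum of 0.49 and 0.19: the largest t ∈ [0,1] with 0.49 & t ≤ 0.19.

The residuum of the Łukasiewicz t-norm gives the supremum: min(1, 1 − 0.49 + 0.19).
1 − 0.49 + 0.19 = 0.70, so t = min(1, 0.70) = 0.70.
Check: 0.49 & 0.70 = max(0, 0.19) = 0.19 ≤ 0.19.

0.70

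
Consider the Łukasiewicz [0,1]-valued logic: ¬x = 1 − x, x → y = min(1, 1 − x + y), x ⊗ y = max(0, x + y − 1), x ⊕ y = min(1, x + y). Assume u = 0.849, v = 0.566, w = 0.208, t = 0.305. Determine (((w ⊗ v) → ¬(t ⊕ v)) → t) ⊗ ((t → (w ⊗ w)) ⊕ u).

w ⊗ v = max(0, 0.208 + 0.566 − 1) = max(0, -0.226) = 0.000
t ⊕ v = min(1, 0.305 + 0.566) = min(1, 0.871) = 0.871
¬(t ⊕ v) = 1 − 0.871 = 0.129
(w ⊗ v) → ¬(t ⊕ v) = min(1, 1 − 0.000 + 0.129) = min(1, 1.129) = 1.000
((w ⊗ v) → ¬(t ⊕ v)) → t = min(1, 1 − 1.000 + 0.305) = min(1, 0.305) = 0.305
w ⊗ w = max(0, 0.208 + 0.208 − 1) = max(0, -0.584) = 0.000
t → (w ⊗ w) = min(1, 1 − 0.305 + 0.000) = min(1, 0.695) = 0.695
(t → (w ⊗ w)) ⊕ u = min(1, 0.695 + 0.849) = min(1, 1.544) = 1.000
(((w ⊗ v) → ¬(t ⊕ v)) → t) ⊗ ((t → (w ⊗ w)) ⊕ u) = max(0, 0.305 + 1.000 − 1) = max(0, 0.305) = 0.305

0.305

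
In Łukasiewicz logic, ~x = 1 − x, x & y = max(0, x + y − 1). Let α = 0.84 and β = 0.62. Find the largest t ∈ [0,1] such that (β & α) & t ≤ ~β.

0.92

β & α = max(0, 0.62 + 0.84 − 1) = max(0, 0.46) = 0.46
So the left factor is β & α = 0.46.
~β = 1 − 0.62 = 0.38
So the right-hand bound is ~β = 0.38.
The residuum of the Łukasiewicz t-norm gives the supremum: min(1, 1 − 0.46 + 0.38).
1 − 0.46 + 0.38 = 0.92, so t = min(1, 0.92) = 0.92.
Check: 0.46 & 0.92 = max(0, 0.38) = 0.38 ≤ 0.38.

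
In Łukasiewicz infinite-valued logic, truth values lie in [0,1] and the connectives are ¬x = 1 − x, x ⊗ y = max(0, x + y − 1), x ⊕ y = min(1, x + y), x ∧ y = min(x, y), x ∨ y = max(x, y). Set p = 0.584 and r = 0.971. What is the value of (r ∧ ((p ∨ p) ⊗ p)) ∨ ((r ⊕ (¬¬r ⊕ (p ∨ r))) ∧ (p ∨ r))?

0.971

p ∨ p = max(0.584, 0.584) = 0.584
(p ∨ p) ⊗ p = max(0, 0.584 + 0.584 − 1) = max(0, 0.168) = 0.168
r ∧ ((p ∨ p) ⊗ p) = min(0.971, 0.168) = 0.168
¬r = 1 − 0.971 = 0.029
¬¬r = 1 − 0.029 = 0.971
p ∨ r = max(0.584, 0.971) = 0.971
¬¬r ⊕ (p ∨ r) = min(1, 0.971 + 0.971) = min(1, 1.942) = 1.000
r ⊕ (¬¬r ⊕ (p ∨ r)) = min(1, 0.971 + 1.000) = min(1, 1.971) = 1.000
(r ⊕ (¬¬r ⊕ (p ∨ r))) ∧ (p ∨ r) = min(1.000, 0.971) = 0.971
(r ∧ ((p ∨ p) ⊗ p)) ∨ ((r ⊕ (¬¬r ⊕ (p ∨ r))) ∧ (p ∨ r)) = max(0.168, 0.971) = 0.971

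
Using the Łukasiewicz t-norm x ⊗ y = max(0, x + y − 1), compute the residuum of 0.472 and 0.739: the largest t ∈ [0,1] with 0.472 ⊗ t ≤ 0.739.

1.000

The residuum of the Łukasiewicz t-norm gives the supremum: min(1, 1 − 0.472 + 0.739).
1 − 0.472 + 0.739 = 1.267, so t = min(1, 1.267) = 1.000.
Check: 0.472 ⊗ 1.000 = max(0, 0.472) = 0.472 ≤ 0.739.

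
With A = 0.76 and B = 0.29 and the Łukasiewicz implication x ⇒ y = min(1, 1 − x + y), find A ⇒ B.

0.53

A ⇒ B = min(1, 1 − 0.76 + 0.29) = min(1, 0.53) = 0.53
For comparison, the Gödel implication (1 if x ≤ y else y) would give 0.29.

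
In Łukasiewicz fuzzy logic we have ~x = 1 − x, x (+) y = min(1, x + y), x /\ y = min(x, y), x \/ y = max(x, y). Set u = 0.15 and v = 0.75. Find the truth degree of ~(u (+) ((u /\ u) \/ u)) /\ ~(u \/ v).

u /\ u = min(0.15, 0.15) = 0.15
(u /\ u) \/ u = max(0.15, 0.15) = 0.15
u (+) ((u /\ u) \/ u) = min(1, 0.15 + 0.15) = min(1, 0.30) = 0.30
~(u (+) ((u /\ u) \/ u)) = 1 − 0.30 = 0.70
u \/ v = max(0.15, 0.75) = 0.75
~(u \/ v) = 1 − 0.75 = 0.25
~(u (+) ((u /\ u) \/ u)) /\ ~(u \/ v) = min(0.70, 0.25) = 0.25

0.25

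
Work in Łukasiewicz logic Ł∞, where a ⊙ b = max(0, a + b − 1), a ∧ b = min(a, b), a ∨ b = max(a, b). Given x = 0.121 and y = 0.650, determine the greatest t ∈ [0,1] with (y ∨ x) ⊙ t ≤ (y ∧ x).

0.471

y ∨ x = max(0.650, 0.121) = 0.650
So the left factor is y ∨ x = 0.650.
y ∧ x = min(0.650, 0.121) = 0.121
So the right-hand bound is y ∧ x = 0.121.
The residuum of the Łukasiewicz t-norm gives the supremum: min(1, 1 − 0.650 + 0.121).
1 − 0.650 + 0.121 = 0.471, so t = min(1, 0.471) = 0.471.
Check: 0.650 ⊙ 0.471 = max(0, 0.121) = 0.121 ≤ 0.121.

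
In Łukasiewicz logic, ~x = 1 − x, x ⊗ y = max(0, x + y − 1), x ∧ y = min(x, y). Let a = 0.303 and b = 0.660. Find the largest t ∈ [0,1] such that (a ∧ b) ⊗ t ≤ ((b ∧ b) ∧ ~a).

a ∧ b = min(0.303, 0.660) = 0.303
So the left factor is a ∧ b = 0.303.
b ∧ b = min(0.660, 0.660) = 0.660
~a = 1 − 0.303 = 0.697
(b ∧ b) ∧ ~a = min(0.660, 0.697) = 0.660
So the right-hand bound is (b ∧ b) ∧ ~a = 0.660.
The residuum of the Łukasiewicz t-norm gives the supremum: min(1, 1 − 0.303 + 0.660).
1 − 0.303 + 0.660 = 1.357, so t = min(1, 1.357) = 1.000.
Check: 0.303 ⊗ 1.000 = max(0, 0.303) = 0.303 ≤ 0.660.

1.000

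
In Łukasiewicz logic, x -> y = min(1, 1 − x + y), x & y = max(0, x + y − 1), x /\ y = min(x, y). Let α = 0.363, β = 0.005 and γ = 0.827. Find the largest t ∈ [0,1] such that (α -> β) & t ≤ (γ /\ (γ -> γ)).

α -> β = min(1, 1 − 0.363 + 0.005) = min(1, 0.642) = 0.642
So the left factor is α -> β = 0.642.
γ -> γ = min(1, 1 − 0.827 + 0.827) = min(1, 1.000) = 1.000
γ /\ (γ -> γ) = min(0.827, 1.000) = 0.827
So the right-hand bound is γ /\ (γ -> γ) = 0.827.
The residuum of the Łukasiewicz t-norm gives the supremum: min(1, 1 − 0.642 + 0.827).
1 − 0.642 + 0.827 = 1.185, so t = min(1, 1.185) = 1.000.
Check: 0.642 & 1.000 = max(0, 0.642) = 0.642 ≤ 0.827.

1.000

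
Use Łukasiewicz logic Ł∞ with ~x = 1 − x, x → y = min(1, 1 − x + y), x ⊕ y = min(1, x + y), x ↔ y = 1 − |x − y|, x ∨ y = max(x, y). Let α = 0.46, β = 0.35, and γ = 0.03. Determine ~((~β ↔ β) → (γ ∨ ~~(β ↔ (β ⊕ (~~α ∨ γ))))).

0.16

~β = 1 − 0.35 = 0.65
~β ↔ β = 1 − |0.65 − 0.35| = 1 − 0.30 = 0.70
~α = 1 − 0.46 = 0.54
~~α = 1 − 0.54 = 0.46
~~α ∨ γ = max(0.46, 0.03) = 0.46
β ⊕ (~~α ∨ γ) = min(1, 0.35 + 0.46) = min(1, 0.81) = 0.81
β ↔ (β ⊕ (~~α ∨ γ)) = 1 − |0.35 − 0.81| = 1 − 0.46 = 0.54
~(β ↔ (β ⊕ (~~α ∨ γ))) = 1 − 0.54 = 0.46
~~(β ↔ (β ⊕ (~~α ∨ γ))) = 1 − 0.46 = 0.54
γ ∨ ~~(β ↔ (β ⊕ (~~α ∨ γ))) = max(0.03, 0.54) = 0.54
(~β ↔ β) → (γ ∨ ~~(β ↔ (β ⊕ (~~α ∨ γ)))) = min(1, 1 − 0.70 + 0.54) = min(1, 0.84) = 0.84
~((~β ↔ β) → (γ ∨ ~~(β ↔ (β ⊕ (~~α ∨ γ))))) = 1 − 0.84 = 0.16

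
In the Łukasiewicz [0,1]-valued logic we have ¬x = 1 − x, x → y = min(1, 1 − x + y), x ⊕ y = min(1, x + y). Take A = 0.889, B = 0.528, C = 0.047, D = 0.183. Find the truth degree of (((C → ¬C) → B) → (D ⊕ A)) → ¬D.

0.817

¬C = 1 − 0.047 = 0.953
C → ¬C = min(1, 1 − 0.047 + 0.953) = min(1, 1.906) = 1.000
(C → ¬C) → B = min(1, 1 − 1.000 + 0.528) = min(1, 0.528) = 0.528
D ⊕ A = min(1, 0.183 + 0.889) = min(1, 1.072) = 1.000
((C → ¬C) → B) → (D ⊕ A) = min(1, 1 − 0.528 + 1.000) = min(1, 1.472) = 1.000
¬D = 1 − 0.183 = 0.817
(((C → ¬C) → B) → (D ⊕ A)) → ¬D = min(1, 1 − 1.000 + 0.817) = min(1, 0.817) = 0.817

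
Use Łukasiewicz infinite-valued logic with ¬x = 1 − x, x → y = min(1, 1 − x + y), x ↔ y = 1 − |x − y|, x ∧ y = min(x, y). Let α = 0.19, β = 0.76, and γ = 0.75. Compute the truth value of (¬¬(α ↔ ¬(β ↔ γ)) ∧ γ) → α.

β ↔ γ = 1 − |0.76 − 0.75| = 1 − 0.01 = 0.99
¬(β ↔ γ) = 1 − 0.99 = 0.01
α ↔ ¬(β ↔ γ) = 1 − |0.19 − 0.01| = 1 − 0.18 = 0.82
¬(α ↔ ¬(β ↔ γ)) = 1 − 0.82 = 0.18
¬¬(α ↔ ¬(β ↔ γ)) = 1 − 0.18 = 0.82
¬¬(α ↔ ¬(β ↔ γ)) ∧ γ = min(0.82, 0.75) = 0.75
(¬¬(α ↔ ¬(β ↔ γ)) ∧ γ) → α = min(1, 1 − 0.75 + 0.19) = min(1, 0.44) = 0.44

0.44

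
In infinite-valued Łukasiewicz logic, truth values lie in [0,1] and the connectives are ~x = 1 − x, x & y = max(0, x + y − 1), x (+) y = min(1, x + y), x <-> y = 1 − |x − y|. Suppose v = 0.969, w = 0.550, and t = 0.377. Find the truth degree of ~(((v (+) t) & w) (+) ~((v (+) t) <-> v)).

v (+) t = min(1, 0.969 + 0.377) = min(1, 1.346) = 1.000
(v (+) t) & w = max(0, 1.000 + 0.550 − 1) = max(0, 0.550) = 0.550
(v (+) t) <-> v = 1 − |1.000 − 0.969| = 1 − 0.031 = 0.969
~((v (+) t) <-> v) = 1 − 0.969 = 0.031
((v (+) t) & w) (+) ~((v (+) t) <-> v) = min(1, 0.550 + 0.031) = min(1, 0.581) = 0.581
~(((v (+) t) & w) (+) ~((v (+) t) <-> v)) = 1 − 0.581 = 0.419

0.419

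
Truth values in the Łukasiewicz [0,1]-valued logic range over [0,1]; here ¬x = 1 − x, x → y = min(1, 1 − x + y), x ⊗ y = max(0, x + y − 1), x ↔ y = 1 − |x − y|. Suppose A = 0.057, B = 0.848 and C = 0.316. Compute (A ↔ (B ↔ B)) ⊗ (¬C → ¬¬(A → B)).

0.057

B ↔ B = 1 − |0.848 − 0.848| = 1 − 0.000 = 1.000
A ↔ (B ↔ B) = 1 − |0.057 − 1.000| = 1 − 0.943 = 0.057
¬C = 1 − 0.316 = 0.684
A → B = min(1, 1 − 0.057 + 0.848) = min(1, 1.791) = 1.000
¬(A → B) = 1 − 1.000 = 0.000
¬¬(A → B) = 1 − 0.000 = 1.000
¬C → ¬¬(A → B) = min(1, 1 − 0.684 + 1.000) = min(1, 1.316) = 1.000
(A ↔ (B ↔ B)) ⊗ (¬C → ¬¬(A → B)) = max(0, 0.057 + 1.000 − 1) = max(0, 0.057) = 0.057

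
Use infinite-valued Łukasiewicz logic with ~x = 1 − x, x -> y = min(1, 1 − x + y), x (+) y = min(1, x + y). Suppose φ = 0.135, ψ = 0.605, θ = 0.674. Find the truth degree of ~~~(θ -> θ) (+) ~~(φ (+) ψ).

0.740

θ -> θ = min(1, 1 − 0.674 + 0.674) = min(1, 1.000) = 1.000
~(θ -> θ) = 1 − 1.000 = 0.000
~~(θ -> θ) = 1 − 0.000 = 1.000
~~~(θ -> θ) = 1 − 1.000 = 0.000
φ (+) ψ = min(1, 0.135 + 0.605) = min(1, 0.740) = 0.740
~(φ (+) ψ) = 1 − 0.740 = 0.260
~~(φ (+) ψ) = 1 − 0.260 = 0.740
~~~(θ -> θ) (+) ~~(φ (+) ψ) = min(1, 0.000 + 0.740) = min(1, 0.740) = 0.740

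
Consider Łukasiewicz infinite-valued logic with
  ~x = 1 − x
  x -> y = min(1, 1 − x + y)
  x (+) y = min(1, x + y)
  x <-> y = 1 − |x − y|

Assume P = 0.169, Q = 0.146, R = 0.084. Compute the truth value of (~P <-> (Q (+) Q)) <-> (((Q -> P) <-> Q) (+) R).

~P = 1 − 0.169 = 0.831
Q (+) Q = min(1, 0.146 + 0.146) = min(1, 0.292) = 0.292
~P <-> (Q (+) Q) = 1 − |0.831 − 0.292| = 1 − 0.539 = 0.461
Q -> P = min(1, 1 − 0.146 + 0.169) = min(1, 1.023) = 1.000
(Q -> P) <-> Q = 1 − |1.000 − 0.146| = 1 − 0.854 = 0.146
((Q -> P) <-> Q) (+) R = min(1, 0.146 + 0.084) = min(1, 0.230) = 0.230
(~P <-> (Q (+) Q)) <-> (((Q -> P) <-> Q) (+) R) = 1 − |0.461 − 0.230| = 1 − 0.231 = 0.769

0.769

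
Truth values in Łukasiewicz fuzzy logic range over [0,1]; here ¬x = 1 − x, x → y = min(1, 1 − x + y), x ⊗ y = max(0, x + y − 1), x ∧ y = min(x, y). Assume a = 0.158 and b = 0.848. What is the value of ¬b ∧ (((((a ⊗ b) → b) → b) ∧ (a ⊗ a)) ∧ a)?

0.000

¬b = 1 − 0.848 = 0.152
a ⊗ b = max(0, 0.158 + 0.848 − 1) = max(0, 0.006) = 0.006
(a ⊗ b) → b = min(1, 1 − 0.006 + 0.848) = min(1, 1.842) = 1.000
((a ⊗ b) → b) → b = min(1, 1 − 1.000 + 0.848) = min(1, 0.848) = 0.848
a ⊗ a = max(0, 0.158 + 0.158 − 1) = max(0, -0.684) = 0.000
(((a ⊗ b) → b) → b) ∧ (a ⊗ a) = min(0.848, 0.000) = 0.000
((((a ⊗ b) → b) → b) ∧ (a ⊗ a)) ∧ a = min(0.000, 0.158) = 0.000
¬b ∧ (((((a ⊗ b) → b) → b) ∧ (a ⊗ a)) ∧ a) = min(0.152, 0.000) = 0.000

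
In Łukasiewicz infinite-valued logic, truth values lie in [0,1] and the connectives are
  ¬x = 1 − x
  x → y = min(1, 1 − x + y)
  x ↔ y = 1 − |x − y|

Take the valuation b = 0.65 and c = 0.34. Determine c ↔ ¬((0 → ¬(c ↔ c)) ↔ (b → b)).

0.66

c ↔ c = 1 − |0.34 − 0.34| = 1 − 0.00 = 1.00
¬(c ↔ c) = 1 − 1.00 = 0.00
0 → ¬(c ↔ c) = min(1, 1 − 0.00 + 0.00) = min(1, 1.00) = 1.00
b → b = min(1, 1 − 0.65 + 0.65) = min(1, 1.00) = 1.00
(0 → ¬(c ↔ c)) ↔ (b → b) = 1 − |1.00 − 1.00| = 1 − 0.00 = 1.00
¬((0 → ¬(c ↔ c)) ↔ (b → b)) = 1 − 1.00 = 0.00
c ↔ ¬((0 → ¬(c ↔ c)) ↔ (b → b)) = 1 − |0.34 − 0.00| = 1 − 0.34 = 0.66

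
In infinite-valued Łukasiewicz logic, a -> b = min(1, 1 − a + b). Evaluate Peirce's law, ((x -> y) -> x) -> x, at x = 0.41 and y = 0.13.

0.72

x -> y = min(1, 1 − 0.41 + 0.13) = min(1, 0.72) = 0.72
(x -> y) -> x = min(1, 1 − 0.72 + 0.41) = min(1, 0.69) = 0.69
((x -> y) -> x) -> x = min(1, 1 − 0.69 + 0.41) = min(1, 0.72) = 0.72
(The value 0.72 < 1 shows this instance is not satisfied; not a Ł∞-tautology in general.)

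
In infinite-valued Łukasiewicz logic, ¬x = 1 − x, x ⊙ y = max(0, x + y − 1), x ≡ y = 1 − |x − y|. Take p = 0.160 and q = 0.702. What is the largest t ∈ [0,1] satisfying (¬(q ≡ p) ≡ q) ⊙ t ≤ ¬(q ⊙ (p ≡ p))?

q ≡ p = 1 − |0.702 − 0.160| = 1 − 0.542 = 0.458
¬(q ≡ p) = 1 − 0.458 = 0.542
¬(q ≡ p) ≡ q = 1 − |0.542 − 0.702| = 1 − 0.160 = 0.840
So the left factor is ¬(q ≡ p) ≡ q = 0.840.
p ≡ p = 1 − |0.160 − 0.160| = 1 − 0.000 = 1.000
q ⊙ (p ≡ p) = max(0, 0.702 + 1.000 − 1) = max(0, 0.702) = 0.702
¬(q ⊙ (p ≡ p)) = 1 − 0.702 = 0.298
So the right-hand bound is ¬(q ⊙ (p ≡ p)) = 0.298.
The residuum of the Łukasiewicz t-norm gives the supremum: min(1, 1 − 0.840 + 0.298).
1 − 0.840 + 0.298 = 0.458, so t = min(1, 0.458) = 0.458.
Check: 0.840 ⊙ 0.458 = max(0, 0.298) = 0.298 ≤ 0.298.

0.458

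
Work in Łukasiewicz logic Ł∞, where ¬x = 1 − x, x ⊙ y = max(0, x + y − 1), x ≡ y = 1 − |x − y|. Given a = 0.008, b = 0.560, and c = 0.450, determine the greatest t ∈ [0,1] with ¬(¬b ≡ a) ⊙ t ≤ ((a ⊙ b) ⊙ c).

0.568

¬b = 1 − 0.560 = 0.440
¬b ≡ a = 1 − |0.440 − 0.008| = 1 − 0.432 = 0.568
¬(¬b ≡ a) = 1 − 0.568 = 0.432
So the left factor is ¬(¬b ≡ a) = 0.432.
a ⊙ b = max(0, 0.008 + 0.560 − 1) = max(0, -0.432) = 0.000
(a ⊙ b) ⊙ c = max(0, 0.000 + 0.450 − 1) = max(0, -0.550) = 0.000
So the right-hand bound is (a ⊙ b) ⊙ c = 0.000.
The residuum of the Łukasiewicz t-norm gives the supremum: min(1, 1 − 0.432 + 0.000).
1 − 0.432 + 0.000 = 0.568, so t = min(1, 0.568) = 0.568.
Check: 0.432 ⊙ 0.568 = max(0, 0.000) = 0.000 ≤ 0.000.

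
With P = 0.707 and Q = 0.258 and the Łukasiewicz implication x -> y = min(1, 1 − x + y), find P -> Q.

P -> Q = min(1, 1 − 0.707 + 0.258) = min(1, 0.551) = 0.551
For comparison, the Gödel implication (1 if x ≤ y else y) would give 0.258.

0.551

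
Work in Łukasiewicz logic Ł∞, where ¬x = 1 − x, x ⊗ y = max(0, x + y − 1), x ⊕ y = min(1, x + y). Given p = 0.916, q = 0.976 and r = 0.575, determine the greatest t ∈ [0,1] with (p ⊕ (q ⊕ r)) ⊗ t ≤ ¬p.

0.084

q ⊕ r = min(1, 0.976 + 0.575) = min(1, 1.551) = 1.000
p ⊕ (q ⊕ r) = min(1, 0.916 + 1.000) = min(1, 1.916) = 1.000
So the left factor is p ⊕ (q ⊕ r) = 1.000.
¬p = 1 − 0.916 = 0.084
So the right-hand bound is ¬p = 0.084.
The residuum of the Łukasiewicz t-norm gives the supremum: min(1, 1 − 1.000 + 0.084).
1 − 1.000 + 0.084 = 0.084, so t = min(1, 0.084) = 0.084.
Check: 1.000 ⊗ 0.084 = max(0, 0.084) = 0.084 ≤ 0.084.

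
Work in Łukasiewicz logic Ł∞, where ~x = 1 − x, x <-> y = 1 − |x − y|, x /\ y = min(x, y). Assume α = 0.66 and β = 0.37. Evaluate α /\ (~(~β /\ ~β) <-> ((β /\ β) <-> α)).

0.66

~β = 1 − 0.37 = 0.63
~β /\ ~β = min(0.63, 0.63) = 0.63
~(~β /\ ~β) = 1 − 0.63 = 0.37
β /\ β = min(0.37, 0.37) = 0.37
(β /\ β) <-> α = 1 − |0.37 − 0.66| = 1 − 0.29 = 0.71
~(~β /\ ~β) <-> ((β /\ β) <-> α) = 1 − |0.37 − 0.71| = 1 − 0.34 = 0.66
α /\ (~(~β /\ ~β) <-> ((β /\ β) <-> α)) = min(0.66, 0.66) = 0.66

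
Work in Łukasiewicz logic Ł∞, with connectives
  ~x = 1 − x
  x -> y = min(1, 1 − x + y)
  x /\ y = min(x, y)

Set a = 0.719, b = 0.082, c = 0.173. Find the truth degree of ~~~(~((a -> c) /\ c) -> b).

a -> c = min(1, 1 − 0.719 + 0.173) = min(1, 0.454) = 0.454
(a -> c) /\ c = min(0.454, 0.173) = 0.173
~((a -> c) /\ c) = 1 − 0.173 = 0.827
~((a -> c) /\ c) -> b = min(1, 1 − 0.827 + 0.082) = min(1, 0.255) = 0.255
~(~((a -> c) /\ c) -> b) = 1 − 0.255 = 0.745
~~(~((a -> c) /\ c) -> b) = 1 − 0.745 = 0.255
~~~(~((a -> c) /\ c) -> b) = 1 − 0.255 = 0.745

0.745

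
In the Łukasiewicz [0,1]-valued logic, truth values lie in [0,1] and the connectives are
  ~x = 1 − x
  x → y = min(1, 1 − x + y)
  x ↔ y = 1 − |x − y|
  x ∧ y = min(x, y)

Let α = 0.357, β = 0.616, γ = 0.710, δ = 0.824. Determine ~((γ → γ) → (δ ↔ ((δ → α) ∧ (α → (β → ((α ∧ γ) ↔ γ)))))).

0.291

γ → γ = min(1, 1 − 0.710 + 0.710) = min(1, 1.000) = 1.000
δ → α = min(1, 1 − 0.824 + 0.357) = min(1, 0.533) = 0.533
α ∧ γ = min(0.357, 0.710) = 0.357
(α ∧ γ) ↔ γ = 1 − |0.357 − 0.710| = 1 − 0.353 = 0.647
β → ((α ∧ γ) ↔ γ) = min(1, 1 − 0.616 + 0.647) = min(1, 1.031) = 1.000
α → (β → ((α ∧ γ) ↔ γ)) = min(1, 1 − 0.357 + 1.000) = min(1, 1.643) = 1.000
(δ → α) ∧ (α → (β → ((α ∧ γ) ↔ γ))) = min(0.533, 1.000) = 0.533
δ ↔ ((δ → α) ∧ (α → (β → ((α ∧ γ) ↔ γ)))) = 1 − |0.824 − 0.533| = 1 − 0.291 = 0.709
(γ → γ) → (δ ↔ ((δ → α) ∧ (α → (β → ((α ∧ γ) ↔ γ))))) = min(1, 1 − 1.000 + 0.709) = min(1, 0.709) = 0.709
~((γ → γ) → (δ ↔ ((δ → α) ∧ (α → (β → ((α ∧ γ) ↔ γ)))))) = 1 − 0.709 = 0.291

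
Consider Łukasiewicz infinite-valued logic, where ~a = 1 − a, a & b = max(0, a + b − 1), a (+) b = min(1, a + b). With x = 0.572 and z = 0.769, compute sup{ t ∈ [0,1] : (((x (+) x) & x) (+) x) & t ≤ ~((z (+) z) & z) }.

x (+) x = min(1, 0.572 + 0.572) = min(1, 1.144) = 1.000
(x (+) x) & x = max(0, 1.000 + 0.572 − 1) = max(0, 0.572) = 0.572
((x (+) x) & x) (+) x = min(1, 0.572 + 0.572) = min(1, 1.144) = 1.000
So the left factor is ((x (+) x) & x) (+) x = 1.000.
z (+) z = min(1, 0.769 + 0.769) = min(1, 1.538) = 1.000
(z (+) z) & z = max(0, 1.000 + 0.769 − 1) = max(0, 0.769) = 0.769
~((z (+) z) & z) = 1 − 0.769 = 0.231
So the right-hand bound is ~((z (+) z) & z) = 0.231.
The residuum of the Łukasiewicz t-norm gives the supremum: min(1, 1 − 1.000 + 0.231).
1 − 1.000 + 0.231 = 0.231, so t = min(1, 0.231) = 0.231.
Check: 1.000 & 0.231 = max(0, 0.231) = 0.231 ≤ 0.231.

0.231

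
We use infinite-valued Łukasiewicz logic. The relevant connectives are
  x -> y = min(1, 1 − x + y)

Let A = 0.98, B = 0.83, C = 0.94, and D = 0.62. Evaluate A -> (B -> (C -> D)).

0.87

C -> D = min(1, 1 − 0.94 + 0.62) = min(1, 0.68) = 0.68
B -> (C -> D) = min(1, 1 − 0.83 + 0.68) = min(1, 0.85) = 0.85
A -> (B -> (C -> D)) = min(1, 1 − 0.98 + 0.85) = min(1, 0.87) = 0.87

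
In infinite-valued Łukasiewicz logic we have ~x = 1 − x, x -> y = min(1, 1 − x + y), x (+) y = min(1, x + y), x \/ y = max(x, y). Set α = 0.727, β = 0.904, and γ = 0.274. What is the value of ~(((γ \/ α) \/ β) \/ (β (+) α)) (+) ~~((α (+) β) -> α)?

0.727

γ \/ α = max(0.274, 0.727) = 0.727
(γ \/ α) \/ β = max(0.727, 0.904) = 0.904
β (+) α = min(1, 0.904 + 0.727) = min(1, 1.631) = 1.000
((γ \/ α) \/ β) \/ (β (+) α) = max(0.904, 1.000) = 1.000
~(((γ \/ α) \/ β) \/ (β (+) α)) = 1 − 1.000 = 0.000
α (+) β = min(1, 0.727 + 0.904) = min(1, 1.631) = 1.000
(α (+) β) -> α = min(1, 1 − 1.000 + 0.727) = min(1, 0.727) = 0.727
~((α (+) β) -> α) = 1 − 0.727 = 0.273
~~((α (+) β) -> α) = 1 − 0.273 = 0.727
~(((γ \/ α) \/ β) \/ (β (+) α)) (+) ~~((α (+) β) -> α) = min(1, 0.000 + 0.727) = min(1, 0.727) = 0.727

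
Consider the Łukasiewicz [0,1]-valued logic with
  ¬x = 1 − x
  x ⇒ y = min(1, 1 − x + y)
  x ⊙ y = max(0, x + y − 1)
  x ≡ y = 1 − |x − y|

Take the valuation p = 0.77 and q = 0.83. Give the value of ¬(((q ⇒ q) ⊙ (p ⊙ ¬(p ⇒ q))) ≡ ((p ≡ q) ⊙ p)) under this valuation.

q ⇒ q = min(1, 1 − 0.83 + 0.83) = min(1, 1.00) = 1.00
p ⇒ q = min(1, 1 − 0.77 + 0.83) = min(1, 1.06) = 1.00
¬(p ⇒ q) = 1 − 1.00 = 0.00
p ⊙ ¬(p ⇒ q) = max(0, 0.77 + 0.00 − 1) = max(0, -0.23) = 0.00
(q ⇒ q) ⊙ (p ⊙ ¬(p ⇒ q)) = max(0, 1.00 + 0.00 − 1) = max(0, 0.00) = 0.00
p ≡ q = 1 − |0.77 − 0.83| = 1 − 0.06 = 0.94
(p ≡ q) ⊙ p = max(0, 0.94 + 0.77 − 1) = max(0, 0.71) = 0.71
((q ⇒ q) ⊙ (p ⊙ ¬(p ⇒ q))) ≡ ((p ≡ q) ⊙ p) = 1 − |0.00 − 0.71| = 1 − 0.71 = 0.29
¬(((q ⇒ q) ⊙ (p ⊙ ¬(p ⇒ q))) ≡ ((p ≡ q) ⊙ p)) = 1 − 0.29 = 0.71

0.71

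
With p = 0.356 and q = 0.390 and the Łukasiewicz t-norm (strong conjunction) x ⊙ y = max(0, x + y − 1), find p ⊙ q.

0.000

p ⊙ q = max(0, 0.356 + 0.390 − 1) = max(0, -0.254) = 0.000
For comparison, the Gödel (minimum) t-norm min(x, y) would give 0.356.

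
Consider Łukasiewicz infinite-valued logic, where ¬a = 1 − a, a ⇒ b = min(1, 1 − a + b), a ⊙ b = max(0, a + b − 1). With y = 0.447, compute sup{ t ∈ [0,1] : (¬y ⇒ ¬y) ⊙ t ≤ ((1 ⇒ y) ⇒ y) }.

¬y = 1 − 0.447 = 0.553
¬y ⇒ ¬y = min(1, 1 − 0.553 + 0.553) = min(1, 1.000) = 1.000
So the left factor is ¬y ⇒ ¬y = 1.000.
1 ⇒ y = min(1, 1 − 1.000 + 0.447) = min(1, 0.447) = 0.447
(1 ⇒ y) ⇒ y = min(1, 1 − 0.447 + 0.447) = min(1, 1.000) = 1.000
So the right-hand bound is (1 ⇒ y) ⇒ y = 1.000.
The residuum of the Łukasiewicz t-norm gives the supremum: min(1, 1 − 1.000 + 1.000).
1 − 1.000 + 1.000 = 1.000, so t = min(1, 1.000) = 1.000.
Check: 1.000 ⊙ 1.000 = max(0, 1.000) = 1.000 ≤ 1.000.

1.000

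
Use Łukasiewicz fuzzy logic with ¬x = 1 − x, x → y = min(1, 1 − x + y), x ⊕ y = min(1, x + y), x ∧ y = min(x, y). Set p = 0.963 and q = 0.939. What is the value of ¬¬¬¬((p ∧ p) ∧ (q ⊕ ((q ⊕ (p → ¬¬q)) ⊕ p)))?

0.963

p ∧ p = min(0.963, 0.963) = 0.963
¬q = 1 − 0.939 = 0.061
¬¬q = 1 − 0.061 = 0.939
p → ¬¬q = min(1, 1 − 0.963 + 0.939) = min(1, 0.976) = 0.976
q ⊕ (p → ¬¬q) = min(1, 0.939 + 0.976) = min(1, 1.915) = 1.000
(q ⊕ (p → ¬¬q)) ⊕ p = min(1, 1.000 + 0.963) = min(1, 1.963) = 1.000
q ⊕ ((q ⊕ (p → ¬¬q)) ⊕ p) = min(1, 0.939 + 1.000) = min(1, 1.939) = 1.000
(p ∧ p) ∧ (q ⊕ ((q ⊕ (p → ¬¬q)) ⊕ p)) = min(0.963, 1.000) = 0.963
¬((p ∧ p) ∧ (q ⊕ ((q ⊕ (p → ¬¬q)) ⊕ p))) = 1 − 0.963 = 0.037
¬¬((p ∧ p) ∧ (q ⊕ ((q ⊕ (p → ¬¬q)) ⊕ p))) = 1 − 0.037 = 0.963
¬¬¬((p ∧ p) ∧ (q ⊕ ((q ⊕ (p → ¬¬q)) ⊕ p))) = 1 − 0.963 = 0.037
¬¬¬¬((p ∧ p) ∧ (q ⊕ ((q ⊕ (p → ¬¬q)) ⊕ p))) = 1 − 0.037 = 0.963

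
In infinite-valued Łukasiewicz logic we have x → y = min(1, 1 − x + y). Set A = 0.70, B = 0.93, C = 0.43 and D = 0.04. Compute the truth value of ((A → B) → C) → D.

A → B = min(1, 1 − 0.70 + 0.93) = min(1, 1.23) = 1.00
(A → B) → C = min(1, 1 − 1.00 + 0.43) = min(1, 0.43) = 0.43
((A → B) → C) → D = min(1, 1 − 0.43 + 0.04) = min(1, 0.61) = 0.61

0.61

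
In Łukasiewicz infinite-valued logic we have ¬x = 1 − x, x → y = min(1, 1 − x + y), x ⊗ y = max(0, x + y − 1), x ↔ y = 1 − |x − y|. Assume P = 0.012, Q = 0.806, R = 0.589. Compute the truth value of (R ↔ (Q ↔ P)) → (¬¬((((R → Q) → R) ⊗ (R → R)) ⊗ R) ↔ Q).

0.755

Q ↔ P = 1 − |0.806 − 0.012| = 1 − 0.794 = 0.206
R ↔ (Q ↔ P) = 1 − |0.589 − 0.206| = 1 − 0.383 = 0.617
R → Q = min(1, 1 − 0.589 + 0.806) = min(1, 1.217) = 1.000
(R → Q) → R = min(1, 1 − 1.000 + 0.589) = min(1, 0.589) = 0.589
R → R = min(1, 1 − 0.589 + 0.589) = min(1, 1.000) = 1.000
((R → Q) → R) ⊗ (R → R) = max(0, 0.589 + 1.000 − 1) = max(0, 0.589) = 0.589
(((R → Q) → R) ⊗ (R → R)) ⊗ R = max(0, 0.589 + 0.589 − 1) = max(0, 0.178) = 0.178
¬((((R → Q) → R) ⊗ (R → R)) ⊗ R) = 1 − 0.178 = 0.822
¬¬((((R → Q) → R) ⊗ (R → R)) ⊗ R) = 1 − 0.822 = 0.178
¬¬((((R → Q) → R) ⊗ (R → R)) ⊗ R) ↔ Q = 1 − |0.178 − 0.806| = 1 − 0.628 = 0.372
(R ↔ (Q ↔ P)) → (¬¬((((R → Q) → R) ⊗ (R → R)) ⊗ R) ↔ Q) = min(1, 1 − 0.617 + 0.372) = min(1, 0.755) = 0.755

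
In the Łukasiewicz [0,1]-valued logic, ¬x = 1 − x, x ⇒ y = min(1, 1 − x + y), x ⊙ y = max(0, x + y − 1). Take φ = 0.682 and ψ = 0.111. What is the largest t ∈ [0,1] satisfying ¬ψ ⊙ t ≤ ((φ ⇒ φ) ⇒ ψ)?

¬ψ = 1 − 0.111 = 0.889
So the left factor is ¬ψ = 0.889.
φ ⇒ φ = min(1, 1 − 0.682 + 0.682) = min(1, 1.000) = 1.000
(φ ⇒ φ) ⇒ ψ = min(1, 1 − 1.000 + 0.111) = min(1, 0.111) = 0.111
So the right-hand bound is (φ ⇒ φ) ⇒ ψ = 0.111.
The residuum of the Łukasiewicz t-norm gives the supremum: min(1, 1 − 0.889 + 0.111).
1 − 0.889 + 0.111 = 0.222, so t = min(1, 0.222) = 0.222.
Check: 0.889 ⊙ 0.222 = max(0, 0.111) = 0.111 ≤ 0.111.

0.222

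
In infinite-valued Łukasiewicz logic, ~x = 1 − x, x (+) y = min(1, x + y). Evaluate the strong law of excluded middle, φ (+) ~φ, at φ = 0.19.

~φ = 1 − 0.19 = 0.81
φ (+) ~φ = min(1, 0.19 + 0.81) = min(1, 1.00) = 1.00
(As expected: always 1 in Ł∞ since a ⊕ (1−a) = 1.)

1.00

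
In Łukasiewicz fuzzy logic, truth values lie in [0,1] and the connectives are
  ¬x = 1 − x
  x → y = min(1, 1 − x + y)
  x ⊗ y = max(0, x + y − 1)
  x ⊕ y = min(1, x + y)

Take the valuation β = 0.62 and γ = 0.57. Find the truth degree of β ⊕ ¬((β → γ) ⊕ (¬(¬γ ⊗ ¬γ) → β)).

0.62

β → γ = min(1, 1 − 0.62 + 0.57) = min(1, 0.95) = 0.95
¬γ = 1 − 0.57 = 0.43
¬γ ⊗ ¬γ = max(0, 0.43 + 0.43 − 1) = max(0, -0.14) = 0.00
¬(¬γ ⊗ ¬γ) = 1 − 0.00 = 1.00
¬(¬γ ⊗ ¬γ) → β = min(1, 1 − 1.00 + 0.62) = min(1, 0.62) = 0.62
(β → γ) ⊕ (¬(¬γ ⊗ ¬γ) → β) = min(1, 0.95 + 0.62) = min(1, 1.57) = 1.00
¬((β → γ) ⊕ (¬(¬γ ⊗ ¬γ) → β)) = 1 − 1.00 = 0.00
β ⊕ ¬((β → γ) ⊕ (¬(¬γ ⊗ ¬γ) → β)) = min(1, 0.62 + 0.00) = min(1, 0.62) = 0.62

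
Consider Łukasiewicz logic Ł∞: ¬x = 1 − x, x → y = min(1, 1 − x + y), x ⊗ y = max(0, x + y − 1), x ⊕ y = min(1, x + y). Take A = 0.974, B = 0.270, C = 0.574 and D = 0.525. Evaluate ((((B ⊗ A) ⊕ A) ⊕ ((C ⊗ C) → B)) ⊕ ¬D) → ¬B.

0.730

B ⊗ A = max(0, 0.270 + 0.974 − 1) = max(0, 0.244) = 0.244
(B ⊗ A) ⊕ A = min(1, 0.244 + 0.974) = min(1, 1.218) = 1.000
C ⊗ C = max(0, 0.574 + 0.574 − 1) = max(0, 0.148) = 0.148
(C ⊗ C) → B = min(1, 1 − 0.148 + 0.270) = min(1, 1.122) = 1.000
((B ⊗ A) ⊕ A) ⊕ ((C ⊗ C) → B) = min(1, 1.000 + 1.000) = min(1, 2.000) = 1.000
¬D = 1 − 0.525 = 0.475
(((B ⊗ A) ⊕ A) ⊕ ((C ⊗ C) → B)) ⊕ ¬D = min(1, 1.000 + 0.475) = min(1, 1.475) = 1.000
¬B = 1 − 0.270 = 0.730
((((B ⊗ A) ⊕ A) ⊕ ((C ⊗ C) → B)) ⊕ ¬D) → ¬B = min(1, 1 − 1.000 + 0.730) = min(1, 0.730) = 0.730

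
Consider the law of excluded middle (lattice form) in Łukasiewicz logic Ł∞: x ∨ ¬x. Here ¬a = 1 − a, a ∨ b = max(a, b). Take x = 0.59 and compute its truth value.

¬x = 1 − 0.59 = 0.41
x ∨ ¬x = max(0.59, 0.41) = 0.59
(The value 0.59 < 1 shows this instance is not satisfied; not a Ł∞-tautology — its value is max(a, 1−a).)

0.59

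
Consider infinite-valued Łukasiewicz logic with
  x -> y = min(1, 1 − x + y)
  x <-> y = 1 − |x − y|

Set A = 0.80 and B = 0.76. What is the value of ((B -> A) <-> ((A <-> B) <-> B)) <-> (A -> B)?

B -> A = min(1, 1 − 0.76 + 0.80) = min(1, 1.04) = 1.00
A <-> B = 1 − |0.80 − 0.76| = 1 − 0.04 = 0.96
(A <-> B) <-> B = 1 − |0.96 − 0.76| = 1 − 0.20 = 0.80
(B -> A) <-> ((A <-> B) <-> B) = 1 − |1.00 − 0.80| = 1 − 0.20 = 0.80
A -> B = min(1, 1 − 0.80 + 0.76) = min(1, 0.96) = 0.96
((B -> A) <-> ((A <-> B) <-> B)) <-> (A -> B) = 1 − |0.80 − 0.96| = 1 − 0.16 = 0.84

0.84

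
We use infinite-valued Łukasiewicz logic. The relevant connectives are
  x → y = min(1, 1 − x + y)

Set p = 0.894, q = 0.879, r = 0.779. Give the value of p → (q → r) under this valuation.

q → r = min(1, 1 − 0.879 + 0.779) = min(1, 0.900) = 0.900
p → (q → r) = min(1, 1 − 0.894 + 0.900) = min(1, 1.006) = 1.000

1.000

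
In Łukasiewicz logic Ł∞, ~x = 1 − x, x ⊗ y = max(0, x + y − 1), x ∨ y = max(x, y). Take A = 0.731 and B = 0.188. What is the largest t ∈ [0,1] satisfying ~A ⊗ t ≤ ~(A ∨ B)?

~A = 1 − 0.731 = 0.269
So the left factor is ~A = 0.269.
A ∨ B = max(0.731, 0.188) = 0.731
~(A ∨ B) = 1 − 0.731 = 0.269
So the right-hand bound is ~(A ∨ B) = 0.269.
The residuum of the Łukasiewicz t-norm gives the supremum: min(1, 1 − 0.269 + 0.269).
1 − 0.269 + 0.269 = 1.000, so t = min(1, 1.000) = 1.000.
Check: 0.269 ⊗ 1.000 = max(0, 0.269) = 0.269 ≤ 0.269.

1.000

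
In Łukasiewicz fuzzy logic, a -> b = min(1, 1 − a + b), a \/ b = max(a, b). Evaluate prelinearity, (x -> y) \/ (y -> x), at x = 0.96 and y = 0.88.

1.00

x -> y = min(1, 1 − 0.96 + 0.88) = min(1, 0.92) = 0.92
y -> x = min(1, 1 − 0.88 + 0.96) = min(1, 1.08) = 1.00
(x -> y) \/ (y -> x) = max(0.92, 1.00) = 1.00
(As expected: a Ł∞-tautology — holds in every MV-chain.)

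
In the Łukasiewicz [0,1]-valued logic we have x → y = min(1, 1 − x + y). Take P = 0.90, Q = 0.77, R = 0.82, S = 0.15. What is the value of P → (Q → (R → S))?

0.66

R → S = min(1, 1 − 0.82 + 0.15) = min(1, 0.33) = 0.33
Q → (R → S) = min(1, 1 − 0.77 + 0.33) = min(1, 0.56) = 0.56
P → (Q → (R → S)) = min(1, 1 − 0.90 + 0.56) = min(1, 0.66) = 0.66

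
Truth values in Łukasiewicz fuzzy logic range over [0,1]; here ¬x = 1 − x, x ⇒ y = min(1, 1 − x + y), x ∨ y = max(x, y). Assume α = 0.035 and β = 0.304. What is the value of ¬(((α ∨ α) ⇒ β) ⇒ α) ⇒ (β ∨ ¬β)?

α ∨ α = max(0.035, 0.035) = 0.035
(α ∨ α) ⇒ β = min(1, 1 − 0.035 + 0.304) = min(1, 1.269) = 1.000
((α ∨ α) ⇒ β) ⇒ α = min(1, 1 − 1.000 + 0.035) = min(1, 0.035) = 0.035
¬(((α ∨ α) ⇒ β) ⇒ α) = 1 − 0.035 = 0.965
¬β = 1 − 0.304 = 0.696
β ∨ ¬β = max(0.304, 0.696) = 0.696
¬(((α ∨ α) ⇒ β) ⇒ α) ⇒ (β ∨ ¬β) = min(1, 1 − 0.965 + 0.696) = min(1, 0.731) = 0.731

0.731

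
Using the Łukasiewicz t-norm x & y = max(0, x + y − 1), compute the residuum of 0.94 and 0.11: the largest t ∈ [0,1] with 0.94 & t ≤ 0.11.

The residuum of the Łukasiewicz t-norm gives the supremum: min(1, 1 − 0.94 + 0.11).
1 − 0.94 + 0.11 = 0.17, so t = min(1, 0.17) = 0.17.
Check: 0.94 & 0.17 = max(0, 0.11) = 0.11 ≤ 0.11.

0.17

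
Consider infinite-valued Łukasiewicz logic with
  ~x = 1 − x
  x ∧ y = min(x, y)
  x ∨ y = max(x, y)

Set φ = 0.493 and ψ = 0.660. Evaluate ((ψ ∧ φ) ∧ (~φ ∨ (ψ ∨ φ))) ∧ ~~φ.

ψ ∧ φ = min(0.660, 0.493) = 0.493
~φ = 1 − 0.493 = 0.507
ψ ∨ φ = max(0.660, 0.493) = 0.660
~φ ∨ (ψ ∨ φ) = max(0.507, 0.660) = 0.660
(ψ ∧ φ) ∧ (~φ ∨ (ψ ∨ φ)) = min(0.493, 0.660) = 0.493
~~φ = 1 − 0.507 = 0.493
((ψ ∧ φ) ∧ (~φ ∨ (ψ ∨ φ))) ∧ ~~φ = min(0.493, 0.493) = 0.493

0.493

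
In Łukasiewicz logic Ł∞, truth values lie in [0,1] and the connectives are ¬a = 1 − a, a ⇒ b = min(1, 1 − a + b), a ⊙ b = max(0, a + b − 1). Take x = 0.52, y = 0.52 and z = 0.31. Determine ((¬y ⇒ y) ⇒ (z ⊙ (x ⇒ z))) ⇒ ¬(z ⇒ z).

0.90

¬y = 1 − 0.52 = 0.48
¬y ⇒ y = min(1, 1 − 0.48 + 0.52) = min(1, 1.04) = 1.00
x ⇒ z = min(1, 1 − 0.52 + 0.31) = min(1, 0.79) = 0.79
z ⊙ (x ⇒ z) = max(0, 0.31 + 0.79 − 1) = max(0, 0.10) = 0.10
(¬y ⇒ y) ⇒ (z ⊙ (x ⇒ z)) = min(1, 1 − 1.00 + 0.10) = min(1, 0.10) = 0.10
z ⇒ z = min(1, 1 − 0.31 + 0.31) = min(1, 1.00) = 1.00
¬(z ⇒ z) = 1 − 1.00 = 0.00
((¬y ⇒ y) ⇒ (z ⊙ (x ⇒ z))) ⇒ ¬(z ⇒ z) = min(1, 1 − 0.10 + 0.00) = min(1, 0.90) = 0.90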